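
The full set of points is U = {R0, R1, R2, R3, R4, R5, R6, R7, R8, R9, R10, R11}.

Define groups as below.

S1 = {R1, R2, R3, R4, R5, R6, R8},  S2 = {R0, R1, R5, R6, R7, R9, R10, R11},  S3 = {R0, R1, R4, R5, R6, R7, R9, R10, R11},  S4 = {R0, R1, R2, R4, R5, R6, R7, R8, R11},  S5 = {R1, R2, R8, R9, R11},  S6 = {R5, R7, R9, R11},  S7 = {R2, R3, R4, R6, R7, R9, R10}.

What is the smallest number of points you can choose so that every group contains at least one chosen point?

Take H = {R4, R9}. Each listed group contains at least one of these, so H is a hitting set of size 2.
No single point lies in every group, so at least 2 are needed and 2 is optimal.

2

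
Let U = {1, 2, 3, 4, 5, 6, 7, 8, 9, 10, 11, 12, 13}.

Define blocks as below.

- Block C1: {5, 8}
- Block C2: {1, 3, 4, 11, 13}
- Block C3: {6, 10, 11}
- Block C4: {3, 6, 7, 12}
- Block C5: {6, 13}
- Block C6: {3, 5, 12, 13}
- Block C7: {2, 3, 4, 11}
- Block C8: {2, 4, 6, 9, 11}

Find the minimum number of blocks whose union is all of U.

5

C1, C2, C3, C4, and C8 cover everything between them: the union {1, 2, 3, 4, 5, 6, 7, 8, 9, 10, 11, 12, 13} is all of U.
No 4 of the 8 blocks cover everything (all 70 combinations miss at least one point), so 5 is optimal.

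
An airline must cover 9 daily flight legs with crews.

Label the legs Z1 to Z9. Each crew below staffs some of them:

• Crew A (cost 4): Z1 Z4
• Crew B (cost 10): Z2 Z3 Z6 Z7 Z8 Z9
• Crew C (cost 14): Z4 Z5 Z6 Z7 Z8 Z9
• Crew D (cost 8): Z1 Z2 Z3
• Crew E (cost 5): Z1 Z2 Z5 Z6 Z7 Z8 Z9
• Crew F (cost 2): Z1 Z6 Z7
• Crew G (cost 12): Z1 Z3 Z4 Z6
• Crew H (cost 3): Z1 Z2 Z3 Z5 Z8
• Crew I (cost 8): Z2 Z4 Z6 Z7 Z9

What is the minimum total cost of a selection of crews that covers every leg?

H, I together cover every leg (H ∪ I = {Z1, Z2, Z3, Z4, Z5, Z6, Z7, Z8, Z9}); total cost 3 + 8 = 11.
The greedy pick H, F, A, E costs 14; no covering selection beats 11.

11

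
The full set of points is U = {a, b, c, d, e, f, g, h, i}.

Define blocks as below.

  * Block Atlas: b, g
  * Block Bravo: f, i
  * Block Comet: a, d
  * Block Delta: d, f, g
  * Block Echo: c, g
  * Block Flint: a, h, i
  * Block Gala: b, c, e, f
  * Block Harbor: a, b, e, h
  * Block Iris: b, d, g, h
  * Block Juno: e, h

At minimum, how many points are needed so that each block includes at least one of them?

4

T = {a, f, g, h} meets every block (each contains at least one member of T), and |T| = 4.
The blocks Atlas, Bravo, Comet, Juno are pairwise disjoint, so any hitting set needs a separate point for each — at least 4. Hence 4 is optimal.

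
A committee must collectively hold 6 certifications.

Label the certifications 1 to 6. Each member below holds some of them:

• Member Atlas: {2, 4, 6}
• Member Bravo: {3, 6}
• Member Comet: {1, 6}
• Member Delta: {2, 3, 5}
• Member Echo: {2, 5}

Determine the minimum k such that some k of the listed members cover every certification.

3

Take {Atlas, Comet, Delta}. Their union is {1, 2, 3, 4, 5, 6}, which is all 6 certifications.
Only Comet contains 1, so Comet is forced; the remaining 4 certifications need at least 2 more members (each remaining member adds at most 3) — so at least 3 members are needed, and 3 is optimal.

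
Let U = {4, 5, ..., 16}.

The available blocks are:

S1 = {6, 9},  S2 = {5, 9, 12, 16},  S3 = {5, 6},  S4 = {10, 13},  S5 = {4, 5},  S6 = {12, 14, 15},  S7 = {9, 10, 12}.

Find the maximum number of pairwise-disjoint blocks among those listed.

4

S1, S4, S5, S6 are pairwise disjoint (S1={6,9}; S4={10,13}; S5={4,5}; S6={12,14,15}).
Every remaining block overlaps one of these, and no 5 of the listed blocks are pairwise disjoint, so 4 is the maximum.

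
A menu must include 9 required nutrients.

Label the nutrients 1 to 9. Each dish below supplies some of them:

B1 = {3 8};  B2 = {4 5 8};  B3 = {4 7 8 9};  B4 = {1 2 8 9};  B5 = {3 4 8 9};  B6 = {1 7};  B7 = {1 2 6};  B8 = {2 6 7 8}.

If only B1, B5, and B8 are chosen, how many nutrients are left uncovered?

Union of B1, B5, B8 = {2, 3, 4, 6, 7, 8, 9}.
Not covered: 1, 5 — 2 nutrients.

2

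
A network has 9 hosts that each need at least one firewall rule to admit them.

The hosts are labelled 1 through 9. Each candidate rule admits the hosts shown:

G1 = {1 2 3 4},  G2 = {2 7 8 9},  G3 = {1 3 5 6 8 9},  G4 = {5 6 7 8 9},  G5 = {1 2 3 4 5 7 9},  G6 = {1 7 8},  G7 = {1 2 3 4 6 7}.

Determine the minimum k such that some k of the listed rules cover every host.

2

G4 and G7 together: G4 ∪ G7 = {1, 2, 3, 4, 5, 6, 7, 8, 9} — every host is covered.
No single rule has all 9 hosts (the largest, G5, has 7), so 2 is optimal.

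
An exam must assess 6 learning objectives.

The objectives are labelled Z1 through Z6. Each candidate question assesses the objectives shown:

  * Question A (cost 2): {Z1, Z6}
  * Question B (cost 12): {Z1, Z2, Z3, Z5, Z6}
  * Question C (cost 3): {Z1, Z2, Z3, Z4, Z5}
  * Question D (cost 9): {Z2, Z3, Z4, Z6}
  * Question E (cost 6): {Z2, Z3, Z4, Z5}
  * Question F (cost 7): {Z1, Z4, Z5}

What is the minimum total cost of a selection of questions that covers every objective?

A, C together cover every objective (A ∪ C = {Z1, Z2, Z3, Z4, Z5, Z6}); total cost 2 + 3 = 5.
No covering selection has total cost below 5.

5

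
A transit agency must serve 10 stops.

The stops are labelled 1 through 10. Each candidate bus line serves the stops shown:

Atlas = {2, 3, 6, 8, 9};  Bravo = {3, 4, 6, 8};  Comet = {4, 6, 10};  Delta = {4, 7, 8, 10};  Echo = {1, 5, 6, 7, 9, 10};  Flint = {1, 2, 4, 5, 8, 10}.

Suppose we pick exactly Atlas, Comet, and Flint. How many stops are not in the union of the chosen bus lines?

1

Union of Atlas, Comet, Flint = {1, 2, 3, 4, 5, 6, 8, 9, 10}.
Not covered: 7 — 1 stop.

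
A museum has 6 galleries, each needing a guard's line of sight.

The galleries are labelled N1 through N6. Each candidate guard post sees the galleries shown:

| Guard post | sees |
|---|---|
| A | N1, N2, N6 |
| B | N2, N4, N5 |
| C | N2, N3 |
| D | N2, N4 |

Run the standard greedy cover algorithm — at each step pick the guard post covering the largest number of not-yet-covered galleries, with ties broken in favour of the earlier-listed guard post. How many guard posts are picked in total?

3

Greedy: pick A (covers 3 new) → pick B (covers 2 new) → pick C (covers 1 new). Total picks: 3.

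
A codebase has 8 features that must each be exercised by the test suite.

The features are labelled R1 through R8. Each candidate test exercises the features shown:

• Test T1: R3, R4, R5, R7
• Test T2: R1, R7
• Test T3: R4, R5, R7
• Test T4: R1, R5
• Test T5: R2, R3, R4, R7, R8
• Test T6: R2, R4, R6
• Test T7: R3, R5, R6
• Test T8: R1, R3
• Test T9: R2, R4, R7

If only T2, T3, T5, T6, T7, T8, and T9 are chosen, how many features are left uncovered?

0

Union of T2, T3, T5, T6, T7, T8, T9 = {R1, R2, R3, R4, R5, R6, R7, R8} — that's every feature, so 0 are uncovered.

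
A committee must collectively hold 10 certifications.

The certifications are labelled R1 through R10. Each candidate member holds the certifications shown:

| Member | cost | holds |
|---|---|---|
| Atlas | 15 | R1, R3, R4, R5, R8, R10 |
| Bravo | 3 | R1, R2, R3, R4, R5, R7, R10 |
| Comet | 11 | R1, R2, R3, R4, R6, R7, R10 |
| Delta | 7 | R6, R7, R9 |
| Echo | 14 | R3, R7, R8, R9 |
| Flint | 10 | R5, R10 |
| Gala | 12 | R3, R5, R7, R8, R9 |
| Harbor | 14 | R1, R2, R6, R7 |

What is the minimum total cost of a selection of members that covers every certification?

Bravo, Delta, Gala together cover every certification (Bravo ∪ Delta ∪ Gala = {R1, R2, R3, R4, R5, R6, R7, R8, R9, R10}); total cost 3 + 7 + 12 = 22.
No covering selection has total cost below 22.

22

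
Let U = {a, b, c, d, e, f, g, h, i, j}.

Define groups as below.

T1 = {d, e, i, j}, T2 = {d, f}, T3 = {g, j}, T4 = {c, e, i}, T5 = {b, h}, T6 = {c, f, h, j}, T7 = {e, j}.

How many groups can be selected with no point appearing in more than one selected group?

T2, T3, T4, T5 are pairwise disjoint (T2={d,f}; T3={g,j}; T4={c,e,i}; T5={b,h}).
Every remaining group overlaps one of these, and no 5 of the listed groups are pairwise disjoint, so 4 is the maximum.

4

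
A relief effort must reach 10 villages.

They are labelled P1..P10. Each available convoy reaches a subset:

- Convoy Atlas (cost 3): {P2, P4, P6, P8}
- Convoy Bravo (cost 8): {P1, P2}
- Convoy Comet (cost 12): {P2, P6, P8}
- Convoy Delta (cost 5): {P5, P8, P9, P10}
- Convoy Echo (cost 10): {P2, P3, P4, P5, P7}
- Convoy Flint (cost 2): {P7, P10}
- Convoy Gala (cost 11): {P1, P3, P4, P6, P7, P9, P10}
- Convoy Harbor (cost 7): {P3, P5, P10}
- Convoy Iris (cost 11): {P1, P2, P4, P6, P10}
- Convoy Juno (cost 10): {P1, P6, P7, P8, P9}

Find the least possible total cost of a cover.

Atlas, Delta, Gala together cover every village (Atlas ∪ Delta ∪ Gala = {P1, P2, P3, P4, P5, P6, P7, P8, P9, P10}); total cost 3 + 5 + 11 = 19.
The greedy pick Atlas, Flint, Delta, Gala costs 21; no covering selection beats 19.

19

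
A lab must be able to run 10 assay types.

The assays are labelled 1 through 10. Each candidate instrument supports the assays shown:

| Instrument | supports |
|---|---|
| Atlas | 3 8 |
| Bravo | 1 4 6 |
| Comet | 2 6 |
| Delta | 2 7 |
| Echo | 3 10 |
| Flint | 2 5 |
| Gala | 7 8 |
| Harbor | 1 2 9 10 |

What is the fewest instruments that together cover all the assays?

5

Atlas and Bravo and Flint and Gala and Harbor together: Atlas ∪ Bravo ∪ Flint ∪ Gala ∪ Harbor = {1, 2, 3, 4, 5, 6, 7, 8, 9, 10} — every assay is covered.
No 4 of the 8 instruments cover everything (all 70 combinations miss at least one assay), so 5 is optimal.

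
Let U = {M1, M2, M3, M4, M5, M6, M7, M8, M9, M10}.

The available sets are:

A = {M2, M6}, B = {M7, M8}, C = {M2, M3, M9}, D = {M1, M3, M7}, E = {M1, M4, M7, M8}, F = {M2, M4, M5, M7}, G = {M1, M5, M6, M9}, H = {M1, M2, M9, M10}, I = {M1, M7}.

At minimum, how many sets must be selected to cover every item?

D and E and G and H together: D ∪ E ∪ G ∪ H = {M1, M2, M3, M4, M5, M6, M7, M8, M9, M10} — every item is covered.
No 3 of the 9 sets cover everything (all 84 combinations miss at least one item), so 4 is optimal.

4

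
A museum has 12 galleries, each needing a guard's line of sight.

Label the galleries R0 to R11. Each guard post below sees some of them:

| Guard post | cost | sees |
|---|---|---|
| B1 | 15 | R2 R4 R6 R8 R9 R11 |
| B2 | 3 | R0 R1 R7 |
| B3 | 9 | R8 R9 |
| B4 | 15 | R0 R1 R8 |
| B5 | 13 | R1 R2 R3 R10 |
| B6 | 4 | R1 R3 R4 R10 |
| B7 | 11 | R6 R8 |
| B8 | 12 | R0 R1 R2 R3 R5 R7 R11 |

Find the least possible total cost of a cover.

B1, B6, B8 together cover every gallery (B1 ∪ B6 ∪ B8 = {R0, R1, R2, R3, R4, R5, R6, R7, R8, R9, R10, R11}); total cost 15 + 4 + 12 = 31.
The greedy pick B2, B6, B1, B8 costs 34; no covering selection beats 31.

31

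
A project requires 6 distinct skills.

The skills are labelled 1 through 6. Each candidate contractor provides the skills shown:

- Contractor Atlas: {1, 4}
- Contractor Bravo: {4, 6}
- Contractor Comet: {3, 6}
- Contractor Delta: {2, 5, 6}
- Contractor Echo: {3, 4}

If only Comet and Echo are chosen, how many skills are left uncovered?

Union of Comet, Echo = {3, 4, 6}.
Not covered: 1, 2, 5 — 3 skills.

3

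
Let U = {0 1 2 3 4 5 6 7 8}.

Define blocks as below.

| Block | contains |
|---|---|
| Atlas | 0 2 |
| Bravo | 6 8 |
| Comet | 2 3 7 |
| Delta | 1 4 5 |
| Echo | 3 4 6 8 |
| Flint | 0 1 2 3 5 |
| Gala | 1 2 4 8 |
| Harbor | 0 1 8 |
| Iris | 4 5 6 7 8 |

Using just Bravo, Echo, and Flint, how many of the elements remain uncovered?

1

Union of Bravo, Echo, Flint = {0, 1, 2, 3, 4, 5, 6, 8}.
Not covered: 7 — 1 element.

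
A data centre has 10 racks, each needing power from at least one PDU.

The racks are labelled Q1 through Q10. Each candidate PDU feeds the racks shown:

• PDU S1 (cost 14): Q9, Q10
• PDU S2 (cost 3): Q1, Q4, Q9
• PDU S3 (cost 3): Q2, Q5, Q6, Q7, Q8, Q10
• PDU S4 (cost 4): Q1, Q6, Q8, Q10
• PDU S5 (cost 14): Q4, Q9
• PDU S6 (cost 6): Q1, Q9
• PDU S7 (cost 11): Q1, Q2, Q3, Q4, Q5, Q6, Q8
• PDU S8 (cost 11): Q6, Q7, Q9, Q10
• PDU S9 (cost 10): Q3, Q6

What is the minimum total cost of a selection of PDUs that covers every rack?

16

S2, S3, S9 together cover every rack (S2 ∪ S3 ∪ S9 = {Q1, Q2, Q3, Q4, Q5, Q6, Q7, Q8, Q9, Q10}); total cost 3 + 3 + 10 = 16.
No covering selection has total cost below 16.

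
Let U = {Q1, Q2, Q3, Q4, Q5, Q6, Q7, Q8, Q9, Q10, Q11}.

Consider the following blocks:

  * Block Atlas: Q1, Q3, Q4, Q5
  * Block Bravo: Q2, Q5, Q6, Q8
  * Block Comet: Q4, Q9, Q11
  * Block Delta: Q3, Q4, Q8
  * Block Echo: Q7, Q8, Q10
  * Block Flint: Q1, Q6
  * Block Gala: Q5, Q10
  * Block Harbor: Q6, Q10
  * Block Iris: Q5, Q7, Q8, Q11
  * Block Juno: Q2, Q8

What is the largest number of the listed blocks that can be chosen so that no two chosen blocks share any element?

Comet, Flint, Gala, Juno are pairwise disjoint (Comet={Q4,Q9,Q11}; Flint={Q1,Q6}; Gala={Q5,Q10}; Juno={Q2,Q8}).
Every remaining block overlaps one of these, and no 5 of the listed blocks are pairwise disjoint, so 4 is the maximum.

4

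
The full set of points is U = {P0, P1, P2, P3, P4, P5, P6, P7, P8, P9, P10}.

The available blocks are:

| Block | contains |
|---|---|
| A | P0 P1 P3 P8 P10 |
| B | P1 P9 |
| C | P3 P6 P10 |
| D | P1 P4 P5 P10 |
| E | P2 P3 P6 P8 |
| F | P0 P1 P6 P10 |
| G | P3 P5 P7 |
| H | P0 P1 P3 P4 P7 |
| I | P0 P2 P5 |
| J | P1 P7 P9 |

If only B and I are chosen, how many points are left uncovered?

6

Union of B, I = {P0, P1, P2, P5, P9}.
Not covered: P3, P4, P6, P7, P8, P10 — 6 points.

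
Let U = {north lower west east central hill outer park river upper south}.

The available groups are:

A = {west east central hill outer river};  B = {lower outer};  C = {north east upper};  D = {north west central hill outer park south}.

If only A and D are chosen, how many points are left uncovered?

Union of A, D = {north, west, east, central, hill, outer, park, river, south}.
Not covered: lower, upper — 2 points.

2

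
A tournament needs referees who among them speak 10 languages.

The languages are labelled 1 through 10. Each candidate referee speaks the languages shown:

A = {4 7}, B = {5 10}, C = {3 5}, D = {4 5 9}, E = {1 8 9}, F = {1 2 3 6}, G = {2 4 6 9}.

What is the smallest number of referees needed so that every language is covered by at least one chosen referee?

Take {A, B, E, F}. Their union is {1, 2, 3, 4, 5, 6, 7, 8, 9, 10}, which is all 10 languages.
Only E contains 8, so E is forced; the remaining 7 languages need at least 3 more referees (each remaining referee adds at most 3) — so at least 4 referees are needed, and 4 is optimal.

4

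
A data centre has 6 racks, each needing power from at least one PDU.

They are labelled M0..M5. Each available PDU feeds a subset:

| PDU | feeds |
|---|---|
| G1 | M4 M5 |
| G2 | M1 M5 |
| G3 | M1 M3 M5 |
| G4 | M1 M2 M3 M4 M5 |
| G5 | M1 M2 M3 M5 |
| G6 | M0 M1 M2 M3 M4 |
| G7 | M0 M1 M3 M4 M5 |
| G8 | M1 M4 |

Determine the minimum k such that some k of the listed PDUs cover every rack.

2

Take {G6, G7}. Their union is {M0, M1, M2, M3, M4, M5}, which is all 6 racks.
No single PDU has all 6 racks (the largest, G4, has 5), so 2 is optimal.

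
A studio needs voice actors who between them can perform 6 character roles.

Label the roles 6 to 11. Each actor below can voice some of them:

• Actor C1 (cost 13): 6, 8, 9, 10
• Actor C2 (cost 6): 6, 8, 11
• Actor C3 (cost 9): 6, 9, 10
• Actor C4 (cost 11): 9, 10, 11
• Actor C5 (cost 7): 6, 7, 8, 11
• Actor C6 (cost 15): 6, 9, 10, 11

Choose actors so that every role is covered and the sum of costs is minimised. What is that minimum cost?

16

C3, C5 together cover every role (C3 ∪ C5 = {6, 7, 8, 9, 10, 11}); total cost 9 + 7 = 16.
No covering selection has total cost below 16.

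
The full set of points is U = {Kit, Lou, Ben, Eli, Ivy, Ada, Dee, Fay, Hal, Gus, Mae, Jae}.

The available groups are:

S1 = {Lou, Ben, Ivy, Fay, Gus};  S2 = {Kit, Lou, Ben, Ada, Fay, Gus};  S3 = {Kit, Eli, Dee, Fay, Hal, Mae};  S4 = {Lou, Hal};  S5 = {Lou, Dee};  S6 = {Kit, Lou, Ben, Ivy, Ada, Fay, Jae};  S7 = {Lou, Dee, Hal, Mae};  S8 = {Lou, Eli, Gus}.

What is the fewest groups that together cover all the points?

3

S6, S7, and S8 cover everything between them: the union {Kit, Lou, Ben, Eli, Ivy, Ada, Dee, Fay, Hal, Gus, Mae, Jae} is all of U.
Only S6 contains Jae, so S6 is forced; the remaining 5 points need at least 2 more groups (each remaining group adds at most 4) — so at least 3 groups are needed, and 3 is optimal.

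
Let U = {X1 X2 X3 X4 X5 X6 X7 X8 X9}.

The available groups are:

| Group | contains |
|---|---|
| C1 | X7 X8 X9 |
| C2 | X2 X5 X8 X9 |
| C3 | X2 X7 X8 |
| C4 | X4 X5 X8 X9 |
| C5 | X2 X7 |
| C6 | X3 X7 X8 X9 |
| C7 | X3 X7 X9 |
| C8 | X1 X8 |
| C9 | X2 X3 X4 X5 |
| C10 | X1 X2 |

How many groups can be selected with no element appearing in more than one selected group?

C1, C10 are pairwise disjoint (C1={X7,X8,X9}; C10={X1,X2}).
Every remaining group overlaps one of these, and no 3 of the listed groups are pairwise disjoint, so 2 is the maximum.

2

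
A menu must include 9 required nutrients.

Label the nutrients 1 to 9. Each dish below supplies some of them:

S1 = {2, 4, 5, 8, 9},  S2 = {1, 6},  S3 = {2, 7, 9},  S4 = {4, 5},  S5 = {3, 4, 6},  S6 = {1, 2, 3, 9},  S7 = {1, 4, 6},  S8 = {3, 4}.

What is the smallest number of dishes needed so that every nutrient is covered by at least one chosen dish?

S1 and S3 and S5 and S6 together: S1 ∪ S3 ∪ S5 ∪ S6 = {1, 2, 3, 4, 5, 6, 7, 8, 9} — every nutrient is covered.
No 3 of the 8 dishes cover everything (all 56 combinations miss at least one nutrient), so 4 is optimal.

4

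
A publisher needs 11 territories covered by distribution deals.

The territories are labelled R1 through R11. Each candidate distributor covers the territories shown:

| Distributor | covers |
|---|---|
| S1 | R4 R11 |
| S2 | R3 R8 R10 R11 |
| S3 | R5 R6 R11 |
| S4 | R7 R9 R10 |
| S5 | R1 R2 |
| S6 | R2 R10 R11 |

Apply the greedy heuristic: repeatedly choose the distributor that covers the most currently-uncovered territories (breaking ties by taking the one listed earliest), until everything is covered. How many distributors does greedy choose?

5

Greedy: pick S2 (covers 4 new) → pick S3 (covers 2 new) → pick S4 (covers 2 new) → pick S5 (covers 2 new) → pick S1 (covers 1 new). Total picks: 5.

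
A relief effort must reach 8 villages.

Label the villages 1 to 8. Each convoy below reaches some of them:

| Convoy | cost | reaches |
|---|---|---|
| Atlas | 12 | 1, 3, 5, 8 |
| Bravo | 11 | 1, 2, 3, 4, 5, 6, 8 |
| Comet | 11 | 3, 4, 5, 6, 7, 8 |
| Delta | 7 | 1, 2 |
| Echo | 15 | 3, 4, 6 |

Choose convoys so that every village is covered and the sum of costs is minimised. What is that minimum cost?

Comet, Delta together cover every village (Comet ∪ Delta = {1, 2, 3, 4, 5, 6, 7, 8}); total cost 11 + 7 = 18.
The greedy pick Bravo, Comet costs 22; no covering selection beats 18.

18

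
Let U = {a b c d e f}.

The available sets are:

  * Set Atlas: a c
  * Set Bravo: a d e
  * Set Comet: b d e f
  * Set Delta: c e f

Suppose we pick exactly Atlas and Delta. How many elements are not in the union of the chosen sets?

Union of Atlas, Delta = {a, c, e, f}.
Not covered: b, d — 2 elements.

2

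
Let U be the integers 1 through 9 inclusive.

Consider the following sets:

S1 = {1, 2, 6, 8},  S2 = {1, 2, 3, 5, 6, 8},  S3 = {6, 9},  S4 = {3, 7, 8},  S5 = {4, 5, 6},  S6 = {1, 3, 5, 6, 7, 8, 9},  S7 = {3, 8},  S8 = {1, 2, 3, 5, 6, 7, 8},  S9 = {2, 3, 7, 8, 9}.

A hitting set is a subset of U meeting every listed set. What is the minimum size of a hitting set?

Take H = {6, 8}. Each listed set contains at least one of these, so H is a hitting set of size 2.
The sets S4, S5 are pairwise disjoint, so any hitting set needs a separate point for each — at least 2. Hence 2 is optimal.

2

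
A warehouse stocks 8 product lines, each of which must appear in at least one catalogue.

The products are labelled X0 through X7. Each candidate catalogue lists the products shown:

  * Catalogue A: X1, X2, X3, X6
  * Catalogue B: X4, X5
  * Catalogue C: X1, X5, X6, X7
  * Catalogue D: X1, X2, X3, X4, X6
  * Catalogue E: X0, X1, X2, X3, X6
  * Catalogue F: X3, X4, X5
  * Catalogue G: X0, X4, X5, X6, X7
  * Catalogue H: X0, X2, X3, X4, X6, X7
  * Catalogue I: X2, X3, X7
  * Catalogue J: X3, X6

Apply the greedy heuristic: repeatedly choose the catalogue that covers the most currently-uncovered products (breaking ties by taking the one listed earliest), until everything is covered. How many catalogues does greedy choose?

2

Greedy: pick H (covers 6 new) → pick C (covers 2 new). Total picks: 2.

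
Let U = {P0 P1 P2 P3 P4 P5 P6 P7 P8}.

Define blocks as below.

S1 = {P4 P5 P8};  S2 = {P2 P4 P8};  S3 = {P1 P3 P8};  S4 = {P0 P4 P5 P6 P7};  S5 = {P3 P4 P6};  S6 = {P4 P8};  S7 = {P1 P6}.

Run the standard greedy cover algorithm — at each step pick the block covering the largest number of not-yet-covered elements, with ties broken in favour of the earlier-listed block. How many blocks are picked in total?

3

Greedy: pick S4 (covers 5 new) → pick S3 (covers 3 new) → pick S2 (covers 1 new). Total picks: 3.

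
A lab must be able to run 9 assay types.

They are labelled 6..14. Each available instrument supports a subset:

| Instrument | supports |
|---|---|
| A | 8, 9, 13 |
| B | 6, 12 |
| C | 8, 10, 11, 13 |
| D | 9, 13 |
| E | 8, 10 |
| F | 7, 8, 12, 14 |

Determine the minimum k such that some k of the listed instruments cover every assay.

Take {A, B, C, F}. Their union is {6, 7, 8, 9, 10, 11, 12, 13, 14}, which is all 9 assays.
No 3 of the 6 instruments cover everything (all 20 combinations miss at least one assay), so 4 is optimal.

4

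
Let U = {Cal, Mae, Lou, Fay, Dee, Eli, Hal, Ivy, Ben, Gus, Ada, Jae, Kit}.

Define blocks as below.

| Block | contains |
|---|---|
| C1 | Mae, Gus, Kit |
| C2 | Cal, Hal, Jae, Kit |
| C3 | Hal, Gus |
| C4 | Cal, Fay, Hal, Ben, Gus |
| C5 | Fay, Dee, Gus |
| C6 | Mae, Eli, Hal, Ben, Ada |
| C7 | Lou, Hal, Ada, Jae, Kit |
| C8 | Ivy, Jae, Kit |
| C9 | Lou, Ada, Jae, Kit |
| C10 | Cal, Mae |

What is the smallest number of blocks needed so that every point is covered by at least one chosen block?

C4 and C5 and C6 and C8 and C9 together: C4 ∪ C5 ∪ C6 ∪ C8 ∪ C9 = {Cal, Mae, Lou, Fay, Dee, Eli, Hal, Ivy, Ben, Gus, Ada, Jae, Kit} — every point is covered.
No 4 of the 10 blocks cover everything (all 210 combinations miss at least one point), so 5 is optimal.

5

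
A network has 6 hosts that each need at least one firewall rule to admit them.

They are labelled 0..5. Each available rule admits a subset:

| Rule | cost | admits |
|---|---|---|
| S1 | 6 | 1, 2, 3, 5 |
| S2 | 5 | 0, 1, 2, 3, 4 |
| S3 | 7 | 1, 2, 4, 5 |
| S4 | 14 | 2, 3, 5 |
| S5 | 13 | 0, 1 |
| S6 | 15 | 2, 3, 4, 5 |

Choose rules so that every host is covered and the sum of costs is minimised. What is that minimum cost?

S1, S2 together cover every host (S1 ∪ S2 = {0, 1, 2, 3, 4, 5}); total cost 6 + 5 = 11.
No covering selection has total cost below 11.

11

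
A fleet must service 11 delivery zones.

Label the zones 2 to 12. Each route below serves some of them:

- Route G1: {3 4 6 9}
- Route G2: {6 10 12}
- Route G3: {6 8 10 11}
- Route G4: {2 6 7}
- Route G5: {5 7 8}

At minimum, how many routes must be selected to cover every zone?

5

Take {G1, G2, G3, G4, G5}. Their union is {2, 3, 4, 5, 6, 7, 8, 9, 10, 11, 12}, which is all 11 zones.
No 4 of the 5 routes cover everything (all 5 combinations miss at least one zone), so 5 is optimal.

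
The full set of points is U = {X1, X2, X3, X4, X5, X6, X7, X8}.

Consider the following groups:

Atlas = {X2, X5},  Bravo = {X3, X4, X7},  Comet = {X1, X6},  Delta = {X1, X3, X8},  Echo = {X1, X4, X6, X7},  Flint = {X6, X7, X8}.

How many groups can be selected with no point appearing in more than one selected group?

3

Atlas, Bravo, Comet are pairwise disjoint (Atlas={X2,X5}; Bravo={X3,X4,X7}; Comet={X1,X6}).
Every remaining group overlaps one of these, and no 4 of the listed groups are pairwise disjoint, so 3 is the maximum.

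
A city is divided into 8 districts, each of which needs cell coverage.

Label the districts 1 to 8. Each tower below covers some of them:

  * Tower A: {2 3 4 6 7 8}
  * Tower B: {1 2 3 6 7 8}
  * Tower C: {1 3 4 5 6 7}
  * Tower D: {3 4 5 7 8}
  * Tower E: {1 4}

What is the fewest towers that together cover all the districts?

2

B and D together: B ∪ D = {1, 2, 3, 4, 5, 6, 7, 8} — every district is covered.
No single tower has all 8 districts (the largest, A, has 6), so 2 is optimal.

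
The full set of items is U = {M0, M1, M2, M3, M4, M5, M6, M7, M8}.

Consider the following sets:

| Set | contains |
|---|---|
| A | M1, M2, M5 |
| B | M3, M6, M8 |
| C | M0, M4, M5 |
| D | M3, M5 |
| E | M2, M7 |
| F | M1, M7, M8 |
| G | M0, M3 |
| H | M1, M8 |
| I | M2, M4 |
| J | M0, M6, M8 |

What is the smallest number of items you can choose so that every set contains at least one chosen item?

T = {M2, M3, M5, M8} meets every set (each contains at least one member of T), and |T| = 4.
No choice of 3 items meets every set, so 4 is the minimum.

4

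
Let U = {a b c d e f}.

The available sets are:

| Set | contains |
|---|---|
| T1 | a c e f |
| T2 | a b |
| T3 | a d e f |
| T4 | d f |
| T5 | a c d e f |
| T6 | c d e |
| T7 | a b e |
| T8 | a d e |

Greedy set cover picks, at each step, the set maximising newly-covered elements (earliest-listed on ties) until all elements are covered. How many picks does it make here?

2

Greedy: pick T5 (covers 5 new) → pick T2 (covers 1 new). Total picks: 2.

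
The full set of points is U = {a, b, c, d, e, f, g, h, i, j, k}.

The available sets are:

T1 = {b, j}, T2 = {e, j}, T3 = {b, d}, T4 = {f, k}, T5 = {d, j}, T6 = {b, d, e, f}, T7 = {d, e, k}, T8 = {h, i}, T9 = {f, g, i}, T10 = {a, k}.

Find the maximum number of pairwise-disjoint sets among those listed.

4

T2, T3, T4, T8 are pairwise disjoint (T2={e,j}; T3={b,d}; T4={f,k}; T8={h,i}).
Every remaining set overlaps one of these, and no 5 of the listed sets are pairwise disjoint, so 4 is the maximum.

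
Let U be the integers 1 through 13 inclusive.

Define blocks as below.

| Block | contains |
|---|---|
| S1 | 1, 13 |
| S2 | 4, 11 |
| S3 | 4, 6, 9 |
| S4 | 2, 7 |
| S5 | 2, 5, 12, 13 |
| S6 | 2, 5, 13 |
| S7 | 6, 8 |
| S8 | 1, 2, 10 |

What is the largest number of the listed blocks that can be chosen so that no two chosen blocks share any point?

S1, S2, S4, S7 are pairwise disjoint (S1={1,13}; S2={4,11}; S4={2,7}; S7={6,8}).
Every remaining block overlaps one of these, and no 5 of the listed blocks are pairwise disjoint, so 4 is the maximum.

4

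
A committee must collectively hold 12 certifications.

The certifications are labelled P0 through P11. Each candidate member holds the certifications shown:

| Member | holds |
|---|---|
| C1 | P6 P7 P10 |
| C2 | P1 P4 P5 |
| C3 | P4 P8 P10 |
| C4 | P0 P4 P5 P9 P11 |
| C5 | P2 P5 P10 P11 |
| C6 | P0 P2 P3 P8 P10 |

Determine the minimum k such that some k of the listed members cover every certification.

C1 and C2 and C4 and C6 together: C1 ∪ C2 ∪ C4 ∪ C6 = {P0, P1, P2, P3, P4, P5, P6, P7, P8, P9, P10, P11} — every certification is covered.
No 3 of the 6 members cover everything (all 20 combinations miss at least one certification), so 4 is optimal.

4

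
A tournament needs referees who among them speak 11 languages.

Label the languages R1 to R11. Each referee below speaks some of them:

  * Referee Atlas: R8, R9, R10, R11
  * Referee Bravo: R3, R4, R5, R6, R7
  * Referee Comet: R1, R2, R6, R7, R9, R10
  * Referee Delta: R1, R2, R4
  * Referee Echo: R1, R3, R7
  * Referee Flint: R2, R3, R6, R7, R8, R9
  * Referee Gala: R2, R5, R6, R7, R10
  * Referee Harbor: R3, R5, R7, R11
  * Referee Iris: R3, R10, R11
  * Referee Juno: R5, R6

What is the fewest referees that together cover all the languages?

3

Atlas and Bravo and Delta together: Atlas ∪ Bravo ∪ Delta = {R1, R2, R3, R4, R5, R6, R7, R8, R9, R10, R11} — every language is covered.
No 2 of the 10 referees cover everything (all 45 combinations miss at least one language), so 3 is optimal.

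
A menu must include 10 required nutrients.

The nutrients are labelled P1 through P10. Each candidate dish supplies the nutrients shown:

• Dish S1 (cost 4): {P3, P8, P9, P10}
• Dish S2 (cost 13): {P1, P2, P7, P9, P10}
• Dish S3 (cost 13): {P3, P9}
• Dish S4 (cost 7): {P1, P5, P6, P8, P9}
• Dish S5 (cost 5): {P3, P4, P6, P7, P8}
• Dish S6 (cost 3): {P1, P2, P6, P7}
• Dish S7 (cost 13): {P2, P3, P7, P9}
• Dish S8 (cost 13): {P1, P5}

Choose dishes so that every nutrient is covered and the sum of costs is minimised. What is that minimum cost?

19

S1, S4, S5, S6 together cover every nutrient (S1 ∪ S4 ∪ S5 ∪ S6 = {P1, P2, P3, P4, P5, P6, P7, P8, P9, P10}); total cost 4 + 7 + 5 + 3 = 19.
No covering selection has total cost below 19.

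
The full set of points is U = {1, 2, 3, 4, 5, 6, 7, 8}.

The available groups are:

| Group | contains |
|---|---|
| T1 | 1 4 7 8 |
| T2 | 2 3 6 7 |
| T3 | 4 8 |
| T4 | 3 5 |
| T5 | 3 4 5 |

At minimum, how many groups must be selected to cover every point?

Take {T1, T2, T5}. Their union is {1, 2, 3, 4, 5, 6, 7, 8}, which is all 8 points.
Only T1 contains 1, so T1 is forced; the remaining 4 points need at least 2 more groups (each remaining group adds at most 3) — so at least 3 groups are needed, and 3 is optimal.

3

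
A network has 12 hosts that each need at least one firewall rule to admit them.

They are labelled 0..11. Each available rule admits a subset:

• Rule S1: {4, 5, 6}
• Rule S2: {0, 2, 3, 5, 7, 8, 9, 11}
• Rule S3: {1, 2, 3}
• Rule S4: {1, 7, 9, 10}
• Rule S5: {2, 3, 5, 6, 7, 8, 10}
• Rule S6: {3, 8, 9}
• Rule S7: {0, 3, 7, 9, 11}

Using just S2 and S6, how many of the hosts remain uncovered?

4

Union of S2, S6 = {0, 2, 3, 5, 7, 8, 9, 11}.
Not covered: 1, 4, 6, 10 — 4 hosts.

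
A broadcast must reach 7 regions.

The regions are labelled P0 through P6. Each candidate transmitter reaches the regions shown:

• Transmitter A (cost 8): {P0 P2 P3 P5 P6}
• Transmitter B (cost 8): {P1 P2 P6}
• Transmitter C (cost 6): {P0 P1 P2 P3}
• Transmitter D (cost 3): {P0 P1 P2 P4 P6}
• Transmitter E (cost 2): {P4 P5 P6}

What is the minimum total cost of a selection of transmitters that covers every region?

8

C, E together cover every region (C ∪ E = {P0, P1, P2, P3, P4, P5, P6}); total cost 6 + 2 = 8.
The greedy pick D, E, C costs 11; no covering selection beats 8.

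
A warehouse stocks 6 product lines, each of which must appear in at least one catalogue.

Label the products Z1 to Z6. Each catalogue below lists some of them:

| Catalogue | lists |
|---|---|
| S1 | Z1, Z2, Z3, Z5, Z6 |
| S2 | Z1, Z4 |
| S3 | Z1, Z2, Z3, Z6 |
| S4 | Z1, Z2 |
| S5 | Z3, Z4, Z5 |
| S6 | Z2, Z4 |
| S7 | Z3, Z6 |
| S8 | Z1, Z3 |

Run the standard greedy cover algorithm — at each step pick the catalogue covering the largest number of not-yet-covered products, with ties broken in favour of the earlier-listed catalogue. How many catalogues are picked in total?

Greedy: pick S1 (covers 5 new) → pick S2 (covers 1 new). Total picks: 2.

2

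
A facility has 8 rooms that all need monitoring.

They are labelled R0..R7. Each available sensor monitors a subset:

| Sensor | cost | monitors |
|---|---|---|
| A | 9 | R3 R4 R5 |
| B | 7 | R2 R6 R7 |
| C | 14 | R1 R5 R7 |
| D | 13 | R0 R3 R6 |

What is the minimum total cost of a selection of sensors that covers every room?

43

A, B, C, D together cover every room (A ∪ B ∪ C ∪ D = {R0, R1, R2, R3, R4, R5, R6, R7}); total cost 9 + 7 + 14 + 13 = 43.
No covering selection has total cost below 43.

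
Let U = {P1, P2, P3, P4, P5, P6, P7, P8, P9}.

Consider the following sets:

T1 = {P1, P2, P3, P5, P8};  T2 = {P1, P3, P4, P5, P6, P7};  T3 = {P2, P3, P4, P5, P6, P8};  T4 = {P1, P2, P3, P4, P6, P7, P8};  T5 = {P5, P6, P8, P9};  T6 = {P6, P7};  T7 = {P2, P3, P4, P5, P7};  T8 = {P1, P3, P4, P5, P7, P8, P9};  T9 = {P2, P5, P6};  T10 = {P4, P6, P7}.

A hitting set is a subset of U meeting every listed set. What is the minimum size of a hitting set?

H = {P5, P7} meets every set (each contains at least one member of H), and |H| = 2.
The sets T1, T10 are pairwise disjoint, so any hitting set needs a separate element for each — at least 2. Hence 2 is optimal.

2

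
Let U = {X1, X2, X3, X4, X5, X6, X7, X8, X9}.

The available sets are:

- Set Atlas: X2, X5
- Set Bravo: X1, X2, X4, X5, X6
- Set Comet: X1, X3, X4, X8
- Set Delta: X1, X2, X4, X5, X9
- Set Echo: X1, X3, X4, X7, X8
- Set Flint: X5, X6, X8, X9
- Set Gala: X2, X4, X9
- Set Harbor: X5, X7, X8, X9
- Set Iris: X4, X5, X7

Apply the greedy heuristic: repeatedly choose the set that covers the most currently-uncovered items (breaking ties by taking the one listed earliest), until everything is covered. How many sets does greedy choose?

3

Greedy: pick Bravo (covers 5 new) → pick Echo (covers 3 new) → pick Delta (covers 1 new). Total picks: 3.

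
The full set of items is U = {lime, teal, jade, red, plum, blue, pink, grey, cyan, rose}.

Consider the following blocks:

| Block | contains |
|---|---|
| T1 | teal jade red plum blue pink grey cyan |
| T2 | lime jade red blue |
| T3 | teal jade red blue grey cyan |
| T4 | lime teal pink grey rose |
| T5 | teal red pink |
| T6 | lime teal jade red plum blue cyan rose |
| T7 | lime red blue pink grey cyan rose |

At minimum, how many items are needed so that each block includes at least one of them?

2

The 2 items {teal, red} hit every block.
No single item lies in every block, so at least 2 are needed and 2 is optimal.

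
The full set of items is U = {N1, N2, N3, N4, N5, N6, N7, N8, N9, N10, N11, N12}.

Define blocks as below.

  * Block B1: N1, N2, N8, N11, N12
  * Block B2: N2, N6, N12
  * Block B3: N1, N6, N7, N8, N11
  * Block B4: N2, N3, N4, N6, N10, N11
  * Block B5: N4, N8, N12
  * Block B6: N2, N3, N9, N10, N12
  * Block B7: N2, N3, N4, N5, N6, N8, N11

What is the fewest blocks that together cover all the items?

3

B3, B6, and B7 cover everything between them: the union {N1, N2, N3, N4, N5, N6, N7, N8, N9, N10, N11, N12} is all of U.
Only B7 contains N5, so B7 is forced; the remaining 5 items need at least 2 more blocks (each remaining block adds at most 3) — so at least 3 blocks are needed, and 3 is optimal.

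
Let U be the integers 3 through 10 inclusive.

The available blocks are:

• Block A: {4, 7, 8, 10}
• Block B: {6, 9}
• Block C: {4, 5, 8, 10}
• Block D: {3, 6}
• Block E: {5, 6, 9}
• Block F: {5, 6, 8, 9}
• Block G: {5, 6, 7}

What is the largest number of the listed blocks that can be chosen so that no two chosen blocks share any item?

2

A, B are pairwise disjoint (A={4,7,8,10}; B={6,9}).
Every remaining block overlaps one of these, and no 3 of the listed blocks are pairwise disjoint, so 2 is the maximum.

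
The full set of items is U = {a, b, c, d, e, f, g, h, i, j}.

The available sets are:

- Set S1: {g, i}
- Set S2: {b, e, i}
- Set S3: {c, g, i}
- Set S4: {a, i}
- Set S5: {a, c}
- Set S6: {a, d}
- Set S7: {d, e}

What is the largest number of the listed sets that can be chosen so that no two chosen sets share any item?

S1, S5, S7 are pairwise disjoint (S1={g,i}; S5={a,c}; S7={d,e}).
Every remaining set overlaps one of these, and no 4 of the listed sets are pairwise disjoint, so 3 is the maximum.

3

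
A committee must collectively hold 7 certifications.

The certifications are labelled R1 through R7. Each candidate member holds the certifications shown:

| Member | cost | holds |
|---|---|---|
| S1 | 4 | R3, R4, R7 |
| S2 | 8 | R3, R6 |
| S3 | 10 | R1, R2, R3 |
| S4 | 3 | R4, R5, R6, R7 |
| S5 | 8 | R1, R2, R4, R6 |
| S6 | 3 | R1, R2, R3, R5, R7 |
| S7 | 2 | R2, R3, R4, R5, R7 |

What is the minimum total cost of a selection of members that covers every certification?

S4, S6 together cover every certification (S4 ∪ S6 = {R1, R2, R3, R4, R5, R6, R7}); total cost 3 + 3 = 6.
The greedy pick S7, S4, S6 costs 8; no covering selection beats 6.

6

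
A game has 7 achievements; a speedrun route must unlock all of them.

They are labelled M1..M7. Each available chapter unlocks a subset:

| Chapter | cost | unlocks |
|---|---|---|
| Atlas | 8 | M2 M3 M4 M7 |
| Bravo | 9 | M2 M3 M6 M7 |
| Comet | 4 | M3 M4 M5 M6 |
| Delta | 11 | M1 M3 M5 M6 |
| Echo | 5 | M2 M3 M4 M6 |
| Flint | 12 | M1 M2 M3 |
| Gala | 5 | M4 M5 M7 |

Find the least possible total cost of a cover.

19

Atlas, Delta together cover every achievement (Atlas ∪ Delta = {M1, M2, M3, M4, M5, M6, M7}); total cost 8 + 11 = 19.
The greedy pick Comet, Atlas, Delta costs 23; no covering selection beats 19.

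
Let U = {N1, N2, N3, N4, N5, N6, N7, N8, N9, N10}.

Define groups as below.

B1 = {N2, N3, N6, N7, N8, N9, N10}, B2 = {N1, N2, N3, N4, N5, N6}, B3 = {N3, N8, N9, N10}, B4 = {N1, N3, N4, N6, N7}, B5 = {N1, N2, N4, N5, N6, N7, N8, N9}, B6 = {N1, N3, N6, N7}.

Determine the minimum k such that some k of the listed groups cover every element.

Take {B3, B5}. Their union is {N1, N2, N3, N4, N5, N6, N7, N8, N9, N10}, which is all 10 elements.
No single group has all 10 elements (the largest, B5, has 8), so 2 is optimal.

2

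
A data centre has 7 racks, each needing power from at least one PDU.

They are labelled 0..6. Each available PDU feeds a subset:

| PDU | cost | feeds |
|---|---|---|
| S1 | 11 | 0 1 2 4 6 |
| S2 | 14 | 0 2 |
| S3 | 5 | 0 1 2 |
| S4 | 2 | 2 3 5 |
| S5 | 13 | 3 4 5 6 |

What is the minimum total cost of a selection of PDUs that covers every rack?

S1, S4 together cover every rack (S1 ∪ S4 = {0, 1, 2, 3, 4, 5, 6}); total cost 11 + 2 = 13.
The greedy pick S4, S3, S1 costs 18; no covering selection beats 13.

13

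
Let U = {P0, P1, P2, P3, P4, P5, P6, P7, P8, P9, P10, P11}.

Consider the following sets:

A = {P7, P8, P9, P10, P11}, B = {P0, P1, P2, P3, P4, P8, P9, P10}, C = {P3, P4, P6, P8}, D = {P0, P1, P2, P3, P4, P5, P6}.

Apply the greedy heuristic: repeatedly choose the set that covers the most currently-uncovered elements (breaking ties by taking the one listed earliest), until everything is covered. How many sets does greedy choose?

3

Greedy: pick B (covers 8 new) → pick A (covers 2 new) → pick D (covers 2 new). Total picks: 3.
(The true minimum cover uses only 2 sets, so greedy is not optimal here.)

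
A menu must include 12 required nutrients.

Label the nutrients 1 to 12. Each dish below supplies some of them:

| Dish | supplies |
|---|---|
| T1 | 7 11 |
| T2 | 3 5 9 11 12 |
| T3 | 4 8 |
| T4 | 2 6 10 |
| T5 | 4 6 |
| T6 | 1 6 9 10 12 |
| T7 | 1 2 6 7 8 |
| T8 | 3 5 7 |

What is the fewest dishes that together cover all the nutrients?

4

T2 and T3 and T6 and T7 together: T2 ∪ T3 ∪ T6 ∪ T7 = {1, 2, 3, 4, 5, 6, 7, 8, 9, 10, 11, 12} — every nutrient is covered.
No 3 of the 8 dishes cover everything (all 56 combinations miss at least one nutrient), so 4 is optimal.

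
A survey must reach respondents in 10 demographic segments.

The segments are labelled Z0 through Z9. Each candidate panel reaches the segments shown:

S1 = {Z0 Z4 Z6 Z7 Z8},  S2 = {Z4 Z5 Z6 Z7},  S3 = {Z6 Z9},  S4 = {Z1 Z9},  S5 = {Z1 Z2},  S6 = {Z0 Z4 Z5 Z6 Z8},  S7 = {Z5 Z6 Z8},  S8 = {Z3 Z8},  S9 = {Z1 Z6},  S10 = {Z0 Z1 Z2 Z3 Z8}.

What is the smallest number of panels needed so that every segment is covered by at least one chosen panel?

3

Take {S2, S3, S10}. Their union is {Z0, Z1, Z2, Z3, Z4, Z5, Z6, Z7, Z8, Z9}, which is all 10 segments.
No 2 of the 10 panels cover everything (all 45 combinations miss at least one segment), so 3 is optimal.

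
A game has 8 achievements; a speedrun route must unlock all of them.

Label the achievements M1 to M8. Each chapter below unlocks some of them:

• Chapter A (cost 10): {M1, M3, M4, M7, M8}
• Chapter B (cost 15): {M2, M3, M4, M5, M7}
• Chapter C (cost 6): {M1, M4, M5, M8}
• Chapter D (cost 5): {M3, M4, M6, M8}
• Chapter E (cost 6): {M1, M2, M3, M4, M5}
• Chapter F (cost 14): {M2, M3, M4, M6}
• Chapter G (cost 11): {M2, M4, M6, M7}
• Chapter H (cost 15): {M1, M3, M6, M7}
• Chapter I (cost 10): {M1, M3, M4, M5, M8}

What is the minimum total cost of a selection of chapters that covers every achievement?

G, I together cover every achievement (G ∪ I = {M1, M2, M3, M4, M5, M6, M7, M8}); total cost 11 + 10 = 21.
No covering selection has total cost below 21.

21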